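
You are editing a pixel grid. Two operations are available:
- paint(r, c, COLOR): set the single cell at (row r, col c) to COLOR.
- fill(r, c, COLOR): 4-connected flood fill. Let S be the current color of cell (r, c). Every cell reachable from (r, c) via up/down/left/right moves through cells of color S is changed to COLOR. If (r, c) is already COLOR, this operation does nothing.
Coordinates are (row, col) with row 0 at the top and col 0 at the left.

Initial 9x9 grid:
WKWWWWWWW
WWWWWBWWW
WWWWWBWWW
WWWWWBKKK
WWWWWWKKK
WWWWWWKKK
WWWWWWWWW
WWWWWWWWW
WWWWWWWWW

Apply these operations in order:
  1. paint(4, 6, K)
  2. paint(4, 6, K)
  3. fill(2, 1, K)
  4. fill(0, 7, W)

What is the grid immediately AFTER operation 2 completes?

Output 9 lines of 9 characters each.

Answer: WKWWWWWWW
WWWWWBWWW
WWWWWBWWW
WWWWWBKKK
WWWWWWKKK
WWWWWWKKK
WWWWWWWWW
WWWWWWWWW
WWWWWWWWW

Derivation:
After op 1 paint(4,6,K):
WKWWWWWWW
WWWWWBWWW
WWWWWBWWW
WWWWWBKKK
WWWWWWKKK
WWWWWWKKK
WWWWWWWWW
WWWWWWWWW
WWWWWWWWW
After op 2 paint(4,6,K):
WKWWWWWWW
WWWWWBWWW
WWWWWBWWW
WWWWWBKKK
WWWWWWKKK
WWWWWWKKK
WWWWWWWWW
WWWWWWWWW
WWWWWWWWW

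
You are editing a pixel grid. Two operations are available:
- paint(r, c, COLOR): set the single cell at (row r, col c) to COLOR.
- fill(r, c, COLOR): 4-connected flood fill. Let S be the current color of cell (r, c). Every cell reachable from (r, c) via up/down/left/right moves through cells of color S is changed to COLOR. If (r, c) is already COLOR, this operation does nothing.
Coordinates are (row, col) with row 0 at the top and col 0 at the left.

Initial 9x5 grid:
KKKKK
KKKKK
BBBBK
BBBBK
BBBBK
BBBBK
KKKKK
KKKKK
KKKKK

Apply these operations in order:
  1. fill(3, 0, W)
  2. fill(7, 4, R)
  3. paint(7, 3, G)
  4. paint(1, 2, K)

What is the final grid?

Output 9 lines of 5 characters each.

Answer: RRRRR
RRKRR
WWWWR
WWWWR
WWWWR
WWWWR
RRRRR
RRRGR
RRRRR

Derivation:
After op 1 fill(3,0,W) [16 cells changed]:
KKKKK
KKKKK
WWWWK
WWWWK
WWWWK
WWWWK
KKKKK
KKKKK
KKKKK
After op 2 fill(7,4,R) [29 cells changed]:
RRRRR
RRRRR
WWWWR
WWWWR
WWWWR
WWWWR
RRRRR
RRRRR
RRRRR
After op 3 paint(7,3,G):
RRRRR
RRRRR
WWWWR
WWWWR
WWWWR
WWWWR
RRRRR
RRRGR
RRRRR
After op 4 paint(1,2,K):
RRRRR
RRKRR
WWWWR
WWWWR
WWWWR
WWWWR
RRRRR
RRRGR
RRRRR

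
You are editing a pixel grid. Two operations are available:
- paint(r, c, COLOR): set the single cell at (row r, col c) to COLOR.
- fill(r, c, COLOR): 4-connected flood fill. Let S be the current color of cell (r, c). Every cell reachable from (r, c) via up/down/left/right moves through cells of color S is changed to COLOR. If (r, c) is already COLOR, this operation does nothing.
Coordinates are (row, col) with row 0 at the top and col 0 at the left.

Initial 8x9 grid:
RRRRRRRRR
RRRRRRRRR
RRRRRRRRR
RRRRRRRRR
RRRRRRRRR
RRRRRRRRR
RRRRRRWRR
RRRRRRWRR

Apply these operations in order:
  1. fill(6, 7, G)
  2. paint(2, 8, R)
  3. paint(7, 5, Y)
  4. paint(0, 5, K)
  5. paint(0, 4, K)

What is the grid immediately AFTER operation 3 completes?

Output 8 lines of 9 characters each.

Answer: GGGGGGGGG
GGGGGGGGG
GGGGGGGGR
GGGGGGGGG
GGGGGGGGG
GGGGGGGGG
GGGGGGWGG
GGGGGYWGG

Derivation:
After op 1 fill(6,7,G) [70 cells changed]:
GGGGGGGGG
GGGGGGGGG
GGGGGGGGG
GGGGGGGGG
GGGGGGGGG
GGGGGGGGG
GGGGGGWGG
GGGGGGWGG
After op 2 paint(2,8,R):
GGGGGGGGG
GGGGGGGGG
GGGGGGGGR
GGGGGGGGG
GGGGGGGGG
GGGGGGGGG
GGGGGGWGG
GGGGGGWGG
After op 3 paint(7,5,Y):
GGGGGGGGG
GGGGGGGGG
GGGGGGGGR
GGGGGGGGG
GGGGGGGGG
GGGGGGGGG
GGGGGGWGG
GGGGGYWGG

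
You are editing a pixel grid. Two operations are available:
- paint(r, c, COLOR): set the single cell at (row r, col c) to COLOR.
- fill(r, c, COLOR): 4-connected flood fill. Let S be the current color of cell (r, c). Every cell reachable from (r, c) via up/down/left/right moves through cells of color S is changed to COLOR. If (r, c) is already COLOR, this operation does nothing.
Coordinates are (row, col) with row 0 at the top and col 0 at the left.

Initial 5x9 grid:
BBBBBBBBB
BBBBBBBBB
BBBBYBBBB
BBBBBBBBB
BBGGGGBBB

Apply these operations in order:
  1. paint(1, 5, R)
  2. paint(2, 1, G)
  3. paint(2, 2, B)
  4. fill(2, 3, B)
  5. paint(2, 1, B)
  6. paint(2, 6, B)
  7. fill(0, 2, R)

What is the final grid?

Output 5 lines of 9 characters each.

Answer: RRRRRRRRR
RRRRRRRRR
RRRRYRRRR
RRRRRRRRR
RRGGGGRRR

Derivation:
After op 1 paint(1,5,R):
BBBBBBBBB
BBBBBRBBB
BBBBYBBBB
BBBBBBBBB
BBGGGGBBB
After op 2 paint(2,1,G):
BBBBBBBBB
BBBBBRBBB
BGBBYBBBB
BBBBBBBBB
BBGGGGBBB
After op 3 paint(2,2,B):
BBBBBBBBB
BBBBBRBBB
BGBBYBBBB
BBBBBBBBB
BBGGGGBBB
After op 4 fill(2,3,B) [0 cells changed]:
BBBBBBBBB
BBBBBRBBB
BGBBYBBBB
BBBBBBBBB
BBGGGGBBB
After op 5 paint(2,1,B):
BBBBBBBBB
BBBBBRBBB
BBBBYBBBB
BBBBBBBBB
BBGGGGBBB
After op 6 paint(2,6,B):
BBBBBBBBB
BBBBBRBBB
BBBBYBBBB
BBBBBBBBB
BBGGGGBBB
After op 7 fill(0,2,R) [39 cells changed]:
RRRRRRRRR
RRRRRRRRR
RRRRYRRRR
RRRRRRRRR
RRGGGGRRR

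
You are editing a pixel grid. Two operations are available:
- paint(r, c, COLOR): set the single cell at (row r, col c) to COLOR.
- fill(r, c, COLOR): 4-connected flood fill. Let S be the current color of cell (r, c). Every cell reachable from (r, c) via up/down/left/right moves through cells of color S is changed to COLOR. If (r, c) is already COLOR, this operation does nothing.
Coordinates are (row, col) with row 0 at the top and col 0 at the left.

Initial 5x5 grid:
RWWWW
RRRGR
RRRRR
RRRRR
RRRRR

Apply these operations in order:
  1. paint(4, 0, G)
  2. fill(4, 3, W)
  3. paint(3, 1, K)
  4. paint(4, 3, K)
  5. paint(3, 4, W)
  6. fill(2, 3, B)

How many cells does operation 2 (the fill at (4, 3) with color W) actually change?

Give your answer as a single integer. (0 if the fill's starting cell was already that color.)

Answer: 19

Derivation:
After op 1 paint(4,0,G):
RWWWW
RRRGR
RRRRR
RRRRR
GRRRR
After op 2 fill(4,3,W) [19 cells changed]:
WWWWW
WWWGW
WWWWW
WWWWW
GWWWW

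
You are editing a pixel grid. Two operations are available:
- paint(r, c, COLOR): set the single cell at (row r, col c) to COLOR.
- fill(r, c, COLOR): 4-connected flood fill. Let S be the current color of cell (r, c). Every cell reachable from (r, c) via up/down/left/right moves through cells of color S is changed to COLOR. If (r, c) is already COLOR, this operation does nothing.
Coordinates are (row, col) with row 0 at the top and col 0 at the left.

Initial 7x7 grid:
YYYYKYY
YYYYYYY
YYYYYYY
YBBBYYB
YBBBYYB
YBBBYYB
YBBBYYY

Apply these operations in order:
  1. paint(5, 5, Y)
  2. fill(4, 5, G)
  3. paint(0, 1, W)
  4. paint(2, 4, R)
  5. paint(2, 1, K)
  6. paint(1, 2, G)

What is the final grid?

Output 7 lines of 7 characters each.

After op 1 paint(5,5,Y):
YYYYKYY
YYYYYYY
YYYYYYY
YBBBYYB
YBBBYYB
YBBBYYB
YBBBYYY
After op 2 fill(4,5,G) [33 cells changed]:
GGGGKGG
GGGGGGG
GGGGGGG
GBBBGGB
GBBBGGB
GBBBGGB
GBBBGGG
After op 3 paint(0,1,W):
GWGGKGG
GGGGGGG
GGGGGGG
GBBBGGB
GBBBGGB
GBBBGGB
GBBBGGG
After op 4 paint(2,4,R):
GWGGKGG
GGGGGGG
GGGGRGG
GBBBGGB
GBBBGGB
GBBBGGB
GBBBGGG
After op 5 paint(2,1,K):
GWGGKGG
GGGGGGG
GKGGRGG
GBBBGGB
GBBBGGB
GBBBGGB
GBBBGGG
After op 6 paint(1,2,G):
GWGGKGG
GGGGGGG
GKGGRGG
GBBBGGB
GBBBGGB
GBBBGGB
GBBBGGG

Answer: GWGGKGG
GGGGGGG
GKGGRGG
GBBBGGB
GBBBGGB
GBBBGGB
GBBBGGG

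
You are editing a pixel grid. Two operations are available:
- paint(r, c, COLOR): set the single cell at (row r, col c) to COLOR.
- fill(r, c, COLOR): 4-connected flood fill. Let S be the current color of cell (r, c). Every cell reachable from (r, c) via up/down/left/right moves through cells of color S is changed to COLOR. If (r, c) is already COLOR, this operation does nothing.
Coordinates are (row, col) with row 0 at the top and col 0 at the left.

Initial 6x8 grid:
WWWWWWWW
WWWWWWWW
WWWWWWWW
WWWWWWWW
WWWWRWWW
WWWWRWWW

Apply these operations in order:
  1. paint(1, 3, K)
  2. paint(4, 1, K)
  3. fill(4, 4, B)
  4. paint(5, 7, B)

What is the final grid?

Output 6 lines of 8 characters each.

Answer: WWWWWWWW
WWWKWWWW
WWWWWWWW
WWWWWWWW
WKWWBWWW
WWWWBWWB

Derivation:
After op 1 paint(1,3,K):
WWWWWWWW
WWWKWWWW
WWWWWWWW
WWWWWWWW
WWWWRWWW
WWWWRWWW
After op 2 paint(4,1,K):
WWWWWWWW
WWWKWWWW
WWWWWWWW
WWWWWWWW
WKWWRWWW
WWWWRWWW
After op 3 fill(4,4,B) [2 cells changed]:
WWWWWWWW
WWWKWWWW
WWWWWWWW
WWWWWWWW
WKWWBWWW
WWWWBWWW
After op 4 paint(5,7,B):
WWWWWWWW
WWWKWWWW
WWWWWWWW
WWWWWWWW
WKWWBWWW
WWWWBWWB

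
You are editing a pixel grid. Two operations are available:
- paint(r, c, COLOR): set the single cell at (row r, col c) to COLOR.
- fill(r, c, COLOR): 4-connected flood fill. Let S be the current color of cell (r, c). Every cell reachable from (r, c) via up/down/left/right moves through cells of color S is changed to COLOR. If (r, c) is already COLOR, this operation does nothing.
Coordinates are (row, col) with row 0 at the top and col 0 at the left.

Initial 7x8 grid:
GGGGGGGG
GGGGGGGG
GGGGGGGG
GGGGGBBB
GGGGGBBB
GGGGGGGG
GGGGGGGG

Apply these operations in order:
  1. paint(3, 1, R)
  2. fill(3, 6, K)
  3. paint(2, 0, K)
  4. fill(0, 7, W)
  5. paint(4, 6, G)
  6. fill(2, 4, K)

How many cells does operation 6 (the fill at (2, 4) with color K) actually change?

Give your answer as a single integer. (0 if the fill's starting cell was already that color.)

After op 1 paint(3,1,R):
GGGGGGGG
GGGGGGGG
GGGGGGGG
GRGGGBBB
GGGGGBBB
GGGGGGGG
GGGGGGGG
After op 2 fill(3,6,K) [6 cells changed]:
GGGGGGGG
GGGGGGGG
GGGGGGGG
GRGGGKKK
GGGGGKKK
GGGGGGGG
GGGGGGGG
After op 3 paint(2,0,K):
GGGGGGGG
GGGGGGGG
KGGGGGGG
GRGGGKKK
GGGGGKKK
GGGGGGGG
GGGGGGGG
After op 4 fill(0,7,W) [48 cells changed]:
WWWWWWWW
WWWWWWWW
KWWWWWWW
WRWWWKKK
WWWWWKKK
WWWWWWWW
WWWWWWWW
After op 5 paint(4,6,G):
WWWWWWWW
WWWWWWWW
KWWWWWWW
WRWWWKKK
WWWWWKGK
WWWWWWWW
WWWWWWWW
After op 6 fill(2,4,K) [48 cells changed]:
KKKKKKKK
KKKKKKKK
KKKKKKKK
KRKKKKKK
KKKKKKGK
KKKKKKKK
KKKKKKKK

Answer: 48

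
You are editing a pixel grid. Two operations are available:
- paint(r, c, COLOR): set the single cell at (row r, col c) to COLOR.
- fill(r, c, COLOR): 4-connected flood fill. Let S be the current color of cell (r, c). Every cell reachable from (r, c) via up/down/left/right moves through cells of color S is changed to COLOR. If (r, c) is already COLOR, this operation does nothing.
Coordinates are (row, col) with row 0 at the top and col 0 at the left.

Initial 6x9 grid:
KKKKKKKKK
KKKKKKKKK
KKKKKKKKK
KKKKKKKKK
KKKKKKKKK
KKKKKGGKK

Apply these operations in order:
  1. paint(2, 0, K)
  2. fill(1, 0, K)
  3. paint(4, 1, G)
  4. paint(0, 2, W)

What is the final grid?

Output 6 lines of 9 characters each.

Answer: KKWKKKKKK
KKKKKKKKK
KKKKKKKKK
KKKKKKKKK
KGKKKKKKK
KKKKKGGKK

Derivation:
After op 1 paint(2,0,K):
KKKKKKKKK
KKKKKKKKK
KKKKKKKKK
KKKKKKKKK
KKKKKKKKK
KKKKKGGKK
After op 2 fill(1,0,K) [0 cells changed]:
KKKKKKKKK
KKKKKKKKK
KKKKKKKKK
KKKKKKKKK
KKKKKKKKK
KKKKKGGKK
After op 3 paint(4,1,G):
KKKKKKKKK
KKKKKKKKK
KKKKKKKKK
KKKKKKKKK
KGKKKKKKK
KKKKKGGKK
After op 4 paint(0,2,W):
KKWKKKKKK
KKKKKKKKK
KKKKKKKKK
KKKKKKKKK
KGKKKKKKK
KKKKKGGKK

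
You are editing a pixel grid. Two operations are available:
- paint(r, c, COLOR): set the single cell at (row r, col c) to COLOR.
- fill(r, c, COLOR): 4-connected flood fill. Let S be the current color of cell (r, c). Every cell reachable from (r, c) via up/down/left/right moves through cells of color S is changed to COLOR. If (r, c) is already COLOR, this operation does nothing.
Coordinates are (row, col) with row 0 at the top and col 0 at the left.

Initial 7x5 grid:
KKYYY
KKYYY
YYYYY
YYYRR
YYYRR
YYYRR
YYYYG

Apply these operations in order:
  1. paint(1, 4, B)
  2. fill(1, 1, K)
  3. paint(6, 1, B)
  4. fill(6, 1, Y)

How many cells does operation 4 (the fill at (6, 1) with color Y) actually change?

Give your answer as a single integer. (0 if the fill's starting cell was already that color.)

After op 1 paint(1,4,B):
KKYYY
KKYYB
YYYYY
YYYRR
YYYRR
YYYRR
YYYYG
After op 2 fill(1,1,K) [0 cells changed]:
KKYYY
KKYYB
YYYYY
YYYRR
YYYRR
YYYRR
YYYYG
After op 3 paint(6,1,B):
KKYYY
KKYYB
YYYYY
YYYRR
YYYRR
YYYRR
YBYYG
After op 4 fill(6,1,Y) [1 cells changed]:
KKYYY
KKYYB
YYYYY
YYYRR
YYYRR
YYYRR
YYYYG

Answer: 1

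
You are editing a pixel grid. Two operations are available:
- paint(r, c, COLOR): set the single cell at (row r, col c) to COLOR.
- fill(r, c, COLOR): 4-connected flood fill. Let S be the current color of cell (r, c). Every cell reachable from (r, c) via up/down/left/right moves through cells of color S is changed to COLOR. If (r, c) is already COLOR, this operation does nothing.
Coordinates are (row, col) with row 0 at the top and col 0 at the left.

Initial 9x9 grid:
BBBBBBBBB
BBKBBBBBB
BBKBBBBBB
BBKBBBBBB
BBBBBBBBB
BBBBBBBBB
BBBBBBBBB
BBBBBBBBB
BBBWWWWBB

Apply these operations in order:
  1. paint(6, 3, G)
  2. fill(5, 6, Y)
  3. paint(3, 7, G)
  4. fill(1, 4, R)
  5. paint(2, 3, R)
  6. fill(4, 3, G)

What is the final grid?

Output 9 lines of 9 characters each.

Answer: GGGGGGGGG
GGKGGGGGG
GGKGGGGGG
GGKGGGGGG
GGGGGGGGG
GGGGGGGGG
GGGGGGGGG
GGGGGGGGG
GGGWWWWGG

Derivation:
After op 1 paint(6,3,G):
BBBBBBBBB
BBKBBBBBB
BBKBBBBBB
BBKBBBBBB
BBBBBBBBB
BBBBBBBBB
BBBGBBBBB
BBBBBBBBB
BBBWWWWBB
After op 2 fill(5,6,Y) [73 cells changed]:
YYYYYYYYY
YYKYYYYYY
YYKYYYYYY
YYKYYYYYY
YYYYYYYYY
YYYYYYYYY
YYYGYYYYY
YYYYYYYYY
YYYWWWWYY
After op 3 paint(3,7,G):
YYYYYYYYY
YYKYYYYYY
YYKYYYYYY
YYKYYYYGY
YYYYYYYYY
YYYYYYYYY
YYYGYYYYY
YYYYYYYYY
YYYWWWWYY
After op 4 fill(1,4,R) [72 cells changed]:
RRRRRRRRR
RRKRRRRRR
RRKRRRRRR
RRKRRRRGR
RRRRRRRRR
RRRRRRRRR
RRRGRRRRR
RRRRRRRRR
RRRWWWWRR
After op 5 paint(2,3,R):
RRRRRRRRR
RRKRRRRRR
RRKRRRRRR
RRKRRRRGR
RRRRRRRRR
RRRRRRRRR
RRRGRRRRR
RRRRRRRRR
RRRWWWWRR
After op 6 fill(4,3,G) [72 cells changed]:
GGGGGGGGG
GGKGGGGGG
GGKGGGGGG
GGKGGGGGG
GGGGGGGGG
GGGGGGGGG
GGGGGGGGG
GGGGGGGGG
GGGWWWWGG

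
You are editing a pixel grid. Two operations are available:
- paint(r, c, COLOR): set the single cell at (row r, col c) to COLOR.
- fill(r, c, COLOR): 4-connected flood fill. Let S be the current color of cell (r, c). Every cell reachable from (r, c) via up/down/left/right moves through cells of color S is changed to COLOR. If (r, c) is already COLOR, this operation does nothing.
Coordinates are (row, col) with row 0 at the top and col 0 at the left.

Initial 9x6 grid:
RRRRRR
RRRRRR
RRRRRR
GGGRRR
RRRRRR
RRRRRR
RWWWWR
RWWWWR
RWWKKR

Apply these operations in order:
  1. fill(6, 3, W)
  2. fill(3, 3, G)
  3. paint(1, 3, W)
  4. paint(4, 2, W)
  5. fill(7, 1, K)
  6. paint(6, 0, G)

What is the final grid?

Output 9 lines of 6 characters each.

Answer: GGGGGG
GGGWGG
GGGGGG
GGGGGG
GGWGGG
GGGGGG
GKKKKG
GKKKKG
GKKKKG

Derivation:
After op 1 fill(6,3,W) [0 cells changed]:
RRRRRR
RRRRRR
RRRRRR
GGGRRR
RRRRRR
RRRRRR
RWWWWR
RWWWWR
RWWKKR
After op 2 fill(3,3,G) [39 cells changed]:
GGGGGG
GGGGGG
GGGGGG
GGGGGG
GGGGGG
GGGGGG
GWWWWG
GWWWWG
GWWKKG
After op 3 paint(1,3,W):
GGGGGG
GGGWGG
GGGGGG
GGGGGG
GGGGGG
GGGGGG
GWWWWG
GWWWWG
GWWKKG
After op 4 paint(4,2,W):
GGGGGG
GGGWGG
GGGGGG
GGGGGG
GGWGGG
GGGGGG
GWWWWG
GWWWWG
GWWKKG
After op 5 fill(7,1,K) [10 cells changed]:
GGGGGG
GGGWGG
GGGGGG
GGGGGG
GGWGGG
GGGGGG
GKKKKG
GKKKKG
GKKKKG
After op 6 paint(6,0,G):
GGGGGG
GGGWGG
GGGGGG
GGGGGG
GGWGGG
GGGGGG
GKKKKG
GKKKKG
GKKKKG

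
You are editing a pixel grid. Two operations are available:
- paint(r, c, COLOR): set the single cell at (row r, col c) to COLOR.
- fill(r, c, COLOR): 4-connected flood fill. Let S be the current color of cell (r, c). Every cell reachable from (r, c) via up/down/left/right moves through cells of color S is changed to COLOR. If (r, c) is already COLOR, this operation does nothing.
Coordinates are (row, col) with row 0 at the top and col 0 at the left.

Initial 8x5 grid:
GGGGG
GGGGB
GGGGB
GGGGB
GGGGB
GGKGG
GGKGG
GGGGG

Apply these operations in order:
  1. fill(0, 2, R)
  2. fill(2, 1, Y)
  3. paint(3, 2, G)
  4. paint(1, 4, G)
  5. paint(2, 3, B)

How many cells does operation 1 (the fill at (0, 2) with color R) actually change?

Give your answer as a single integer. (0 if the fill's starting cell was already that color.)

After op 1 fill(0,2,R) [34 cells changed]:
RRRRR
RRRRB
RRRRB
RRRRB
RRRRB
RRKRR
RRKRR
RRRRR

Answer: 34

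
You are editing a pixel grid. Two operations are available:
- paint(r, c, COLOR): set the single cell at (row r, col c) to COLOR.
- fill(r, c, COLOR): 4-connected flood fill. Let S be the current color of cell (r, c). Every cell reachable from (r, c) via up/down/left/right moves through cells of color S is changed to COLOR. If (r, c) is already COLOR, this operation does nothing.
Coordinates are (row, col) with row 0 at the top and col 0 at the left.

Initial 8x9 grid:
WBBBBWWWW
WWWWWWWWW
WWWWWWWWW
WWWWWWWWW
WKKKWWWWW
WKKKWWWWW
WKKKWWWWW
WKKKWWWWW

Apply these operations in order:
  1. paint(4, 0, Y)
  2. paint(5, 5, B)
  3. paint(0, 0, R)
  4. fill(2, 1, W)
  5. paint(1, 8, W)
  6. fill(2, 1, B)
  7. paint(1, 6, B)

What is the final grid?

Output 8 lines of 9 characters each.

After op 1 paint(4,0,Y):
WBBBBWWWW
WWWWWWWWW
WWWWWWWWW
WWWWWWWWW
YKKKWWWWW
WKKKWWWWW
WKKKWWWWW
WKKKWWWWW
After op 2 paint(5,5,B):
WBBBBWWWW
WWWWWWWWW
WWWWWWWWW
WWWWWWWWW
YKKKWWWWW
WKKKWBWWW
WKKKWWWWW
WKKKWWWWW
After op 3 paint(0,0,R):
RBBBBWWWW
WWWWWWWWW
WWWWWWWWW
WWWWWWWWW
YKKKWWWWW
WKKKWBWWW
WKKKWWWWW
WKKKWWWWW
After op 4 fill(2,1,W) [0 cells changed]:
RBBBBWWWW
WWWWWWWWW
WWWWWWWWW
WWWWWWWWW
YKKKWWWWW
WKKKWBWWW
WKKKWWWWW
WKKKWWWWW
After op 5 paint(1,8,W):
RBBBBWWWW
WWWWWWWWW
WWWWWWWWW
WWWWWWWWW
YKKKWWWWW
WKKKWBWWW
WKKKWWWWW
WKKKWWWWW
After op 6 fill(2,1,B) [50 cells changed]:
RBBBBBBBB
BBBBBBBBB
BBBBBBBBB
BBBBBBBBB
YKKKBBBBB
WKKKBBBBB
WKKKBBBBB
WKKKBBBBB
After op 7 paint(1,6,B):
RBBBBBBBB
BBBBBBBBB
BBBBBBBBB
BBBBBBBBB
YKKKBBBBB
WKKKBBBBB
WKKKBBBBB
WKKKBBBBB

Answer: RBBBBBBBB
BBBBBBBBB
BBBBBBBBB
BBBBBBBBB
YKKKBBBBB
WKKKBBBBB
WKKKBBBBB
WKKKBBBBB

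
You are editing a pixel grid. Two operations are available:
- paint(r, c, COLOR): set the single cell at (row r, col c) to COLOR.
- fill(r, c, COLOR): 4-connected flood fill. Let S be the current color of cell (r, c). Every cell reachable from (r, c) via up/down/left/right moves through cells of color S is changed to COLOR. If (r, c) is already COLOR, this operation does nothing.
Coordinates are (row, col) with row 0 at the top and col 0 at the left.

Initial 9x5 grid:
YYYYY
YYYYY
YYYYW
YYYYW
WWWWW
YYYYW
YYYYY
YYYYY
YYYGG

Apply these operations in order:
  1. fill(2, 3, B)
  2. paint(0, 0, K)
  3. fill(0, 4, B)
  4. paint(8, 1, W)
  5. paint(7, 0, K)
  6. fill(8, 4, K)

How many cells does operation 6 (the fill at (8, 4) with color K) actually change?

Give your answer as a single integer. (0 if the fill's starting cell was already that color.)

Answer: 2

Derivation:
After op 1 fill(2,3,B) [18 cells changed]:
BBBBB
BBBBB
BBBBW
BBBBW
WWWWW
YYYYW
YYYYY
YYYYY
YYYGG
After op 2 paint(0,0,K):
KBBBB
BBBBB
BBBBW
BBBBW
WWWWW
YYYYW
YYYYY
YYYYY
YYYGG
After op 3 fill(0,4,B) [0 cells changed]:
KBBBB
BBBBB
BBBBW
BBBBW
WWWWW
YYYYW
YYYYY
YYYYY
YYYGG
After op 4 paint(8,1,W):
KBBBB
BBBBB
BBBBW
BBBBW
WWWWW
YYYYW
YYYYY
YYYYY
YWYGG
After op 5 paint(7,0,K):
KBBBB
BBBBB
BBBBW
BBBBW
WWWWW
YYYYW
YYYYY
KYYYY
YWYGG
After op 6 fill(8,4,K) [2 cells changed]:
KBBBB
BBBBB
BBBBW
BBBBW
WWWWW
YYYYW
YYYYY
KYYYY
YWYKK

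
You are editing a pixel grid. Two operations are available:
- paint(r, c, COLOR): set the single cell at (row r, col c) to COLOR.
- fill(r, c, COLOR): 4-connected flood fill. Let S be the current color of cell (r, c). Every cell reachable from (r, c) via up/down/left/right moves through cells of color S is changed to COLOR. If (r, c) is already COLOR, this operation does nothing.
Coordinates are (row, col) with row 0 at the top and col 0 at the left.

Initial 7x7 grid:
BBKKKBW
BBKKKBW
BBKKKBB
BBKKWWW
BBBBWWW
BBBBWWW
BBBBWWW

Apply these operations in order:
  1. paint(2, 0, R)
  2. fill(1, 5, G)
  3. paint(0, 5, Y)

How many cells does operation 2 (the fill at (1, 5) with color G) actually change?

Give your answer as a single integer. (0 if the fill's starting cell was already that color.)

Answer: 4

Derivation:
After op 1 paint(2,0,R):
BBKKKBW
BBKKKBW
RBKKKBB
BBKKWWW
BBBBWWW
BBBBWWW
BBBBWWW
After op 2 fill(1,5,G) [4 cells changed]:
BBKKKGW
BBKKKGW
RBKKKGG
BBKKWWW
BBBBWWW
BBBBWWW
BBBBWWW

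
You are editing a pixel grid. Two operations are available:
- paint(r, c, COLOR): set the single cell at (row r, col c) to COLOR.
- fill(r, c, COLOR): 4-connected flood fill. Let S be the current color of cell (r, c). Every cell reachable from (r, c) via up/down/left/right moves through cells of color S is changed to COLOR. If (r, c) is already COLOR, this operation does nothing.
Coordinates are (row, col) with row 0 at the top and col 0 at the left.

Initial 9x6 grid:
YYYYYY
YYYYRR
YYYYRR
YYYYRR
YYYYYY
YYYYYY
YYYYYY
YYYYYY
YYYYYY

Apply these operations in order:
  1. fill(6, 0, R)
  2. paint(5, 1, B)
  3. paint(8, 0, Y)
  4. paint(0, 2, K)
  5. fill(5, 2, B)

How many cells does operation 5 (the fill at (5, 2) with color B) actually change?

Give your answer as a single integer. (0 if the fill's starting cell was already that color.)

Answer: 51

Derivation:
After op 1 fill(6,0,R) [48 cells changed]:
RRRRRR
RRRRRR
RRRRRR
RRRRRR
RRRRRR
RRRRRR
RRRRRR
RRRRRR
RRRRRR
After op 2 paint(5,1,B):
RRRRRR
RRRRRR
RRRRRR
RRRRRR
RRRRRR
RBRRRR
RRRRRR
RRRRRR
RRRRRR
After op 3 paint(8,0,Y):
RRRRRR
RRRRRR
RRRRRR
RRRRRR
RRRRRR
RBRRRR
RRRRRR
RRRRRR
YRRRRR
After op 4 paint(0,2,K):
RRKRRR
RRRRRR
RRRRRR
RRRRRR
RRRRRR
RBRRRR
RRRRRR
RRRRRR
YRRRRR
After op 5 fill(5,2,B) [51 cells changed]:
BBKBBB
BBBBBB
BBBBBB
BBBBBB
BBBBBB
BBBBBB
BBBBBB
BBBBBB
YBBBBB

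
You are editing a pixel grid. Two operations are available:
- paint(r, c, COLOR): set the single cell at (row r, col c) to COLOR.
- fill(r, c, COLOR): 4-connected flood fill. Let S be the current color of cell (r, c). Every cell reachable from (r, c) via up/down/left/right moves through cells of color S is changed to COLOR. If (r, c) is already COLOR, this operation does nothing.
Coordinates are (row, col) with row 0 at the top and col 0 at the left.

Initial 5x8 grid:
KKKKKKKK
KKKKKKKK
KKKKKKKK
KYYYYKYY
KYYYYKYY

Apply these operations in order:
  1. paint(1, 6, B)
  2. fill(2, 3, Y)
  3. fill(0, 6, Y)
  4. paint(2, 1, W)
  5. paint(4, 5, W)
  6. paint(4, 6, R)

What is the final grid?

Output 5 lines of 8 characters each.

After op 1 paint(1,6,B):
KKKKKKKK
KKKKKKBK
KKKKKKKK
KYYYYKYY
KYYYYKYY
After op 2 fill(2,3,Y) [27 cells changed]:
YYYYYYYY
YYYYYYBY
YYYYYYYY
YYYYYYYY
YYYYYYYY
After op 3 fill(0,6,Y) [0 cells changed]:
YYYYYYYY
YYYYYYBY
YYYYYYYY
YYYYYYYY
YYYYYYYY
After op 4 paint(2,1,W):
YYYYYYYY
YYYYYYBY
YWYYYYYY
YYYYYYYY
YYYYYYYY
After op 5 paint(4,5,W):
YYYYYYYY
YYYYYYBY
YWYYYYYY
YYYYYYYY
YYYYYWYY
After op 6 paint(4,6,R):
YYYYYYYY
YYYYYYBY
YWYYYYYY
YYYYYYYY
YYYYYWRY

Answer: YYYYYYYY
YYYYYYBY
YWYYYYYY
YYYYYYYY
YYYYYWRY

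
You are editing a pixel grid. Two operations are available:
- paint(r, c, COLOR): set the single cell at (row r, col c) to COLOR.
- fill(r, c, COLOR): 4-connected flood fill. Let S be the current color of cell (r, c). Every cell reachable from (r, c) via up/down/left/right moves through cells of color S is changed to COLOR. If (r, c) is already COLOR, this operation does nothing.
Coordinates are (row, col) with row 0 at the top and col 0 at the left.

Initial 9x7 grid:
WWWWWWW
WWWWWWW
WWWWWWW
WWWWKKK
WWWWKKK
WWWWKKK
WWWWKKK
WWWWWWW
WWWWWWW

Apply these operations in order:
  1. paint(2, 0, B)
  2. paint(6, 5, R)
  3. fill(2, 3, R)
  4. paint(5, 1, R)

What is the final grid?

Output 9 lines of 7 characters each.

Answer: RRRRRRR
RRRRRRR
BRRRRRR
RRRRKKK
RRRRKKK
RRRRKKK
RRRRKRK
RRRRRRR
RRRRRRR

Derivation:
After op 1 paint(2,0,B):
WWWWWWW
WWWWWWW
BWWWWWW
WWWWKKK
WWWWKKK
WWWWKKK
WWWWKKK
WWWWWWW
WWWWWWW
After op 2 paint(6,5,R):
WWWWWWW
WWWWWWW
BWWWWWW
WWWWKKK
WWWWKKK
WWWWKKK
WWWWKRK
WWWWWWW
WWWWWWW
After op 3 fill(2,3,R) [50 cells changed]:
RRRRRRR
RRRRRRR
BRRRRRR
RRRRKKK
RRRRKKK
RRRRKKK
RRRRKRK
RRRRRRR
RRRRRRR
After op 4 paint(5,1,R):
RRRRRRR
RRRRRRR
BRRRRRR
RRRRKKK
RRRRKKK
RRRRKKK
RRRRKRK
RRRRRRR
RRRRRRR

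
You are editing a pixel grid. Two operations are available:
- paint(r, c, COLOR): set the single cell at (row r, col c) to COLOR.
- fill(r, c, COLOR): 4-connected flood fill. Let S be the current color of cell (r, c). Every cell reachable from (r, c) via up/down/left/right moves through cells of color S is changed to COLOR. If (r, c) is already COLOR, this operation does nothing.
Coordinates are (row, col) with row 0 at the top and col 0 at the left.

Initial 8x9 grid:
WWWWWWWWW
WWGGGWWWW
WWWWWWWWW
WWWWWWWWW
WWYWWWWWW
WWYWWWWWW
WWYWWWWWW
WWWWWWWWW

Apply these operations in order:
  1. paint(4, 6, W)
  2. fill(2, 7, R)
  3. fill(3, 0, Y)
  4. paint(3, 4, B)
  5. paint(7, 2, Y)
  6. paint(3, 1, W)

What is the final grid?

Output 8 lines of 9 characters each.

After op 1 paint(4,6,W):
WWWWWWWWW
WWGGGWWWW
WWWWWWWWW
WWWWWWWWW
WWYWWWWWW
WWYWWWWWW
WWYWWWWWW
WWWWWWWWW
After op 2 fill(2,7,R) [66 cells changed]:
RRRRRRRRR
RRGGGRRRR
RRRRRRRRR
RRRRRRRRR
RRYRRRRRR
RRYRRRRRR
RRYRRRRRR
RRRRRRRRR
After op 3 fill(3,0,Y) [66 cells changed]:
YYYYYYYYY
YYGGGYYYY
YYYYYYYYY
YYYYYYYYY
YYYYYYYYY
YYYYYYYYY
YYYYYYYYY
YYYYYYYYY
After op 4 paint(3,4,B):
YYYYYYYYY
YYGGGYYYY
YYYYYYYYY
YYYYBYYYY
YYYYYYYYY
YYYYYYYYY
YYYYYYYYY
YYYYYYYYY
After op 5 paint(7,2,Y):
YYYYYYYYY
YYGGGYYYY
YYYYYYYYY
YYYYBYYYY
YYYYYYYYY
YYYYYYYYY
YYYYYYYYY
YYYYYYYYY
After op 6 paint(3,1,W):
YYYYYYYYY
YYGGGYYYY
YYYYYYYYY
YWYYBYYYY
YYYYYYYYY
YYYYYYYYY
YYYYYYYYY
YYYYYYYYY

Answer: YYYYYYYYY
YYGGGYYYY
YYYYYYYYY
YWYYBYYYY
YYYYYYYYY
YYYYYYYYY
YYYYYYYYY
YYYYYYYYY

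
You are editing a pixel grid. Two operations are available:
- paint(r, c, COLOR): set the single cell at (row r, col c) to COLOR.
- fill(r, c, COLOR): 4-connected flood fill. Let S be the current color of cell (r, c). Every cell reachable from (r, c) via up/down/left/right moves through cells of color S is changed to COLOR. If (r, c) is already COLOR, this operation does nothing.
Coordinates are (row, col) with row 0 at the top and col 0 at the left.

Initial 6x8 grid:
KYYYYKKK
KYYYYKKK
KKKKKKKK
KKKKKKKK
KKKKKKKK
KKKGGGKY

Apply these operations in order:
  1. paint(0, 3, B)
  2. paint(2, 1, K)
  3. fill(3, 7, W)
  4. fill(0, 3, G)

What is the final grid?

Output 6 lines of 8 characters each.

After op 1 paint(0,3,B):
KYYBYKKK
KYYYYKKK
KKKKKKKK
KKKKKKKK
KKKKKKKK
KKKGGGKY
After op 2 paint(2,1,K):
KYYBYKKK
KYYYYKKK
KKKKKKKK
KKKKKKKK
KKKKKKKK
KKKGGGKY
After op 3 fill(3,7,W) [36 cells changed]:
WYYBYWWW
WYYYYWWW
WWWWWWWW
WWWWWWWW
WWWWWWWW
WWWGGGWY
After op 4 fill(0,3,G) [1 cells changed]:
WYYGYWWW
WYYYYWWW
WWWWWWWW
WWWWWWWW
WWWWWWWW
WWWGGGWY

Answer: WYYGYWWW
WYYYYWWW
WWWWWWWW
WWWWWWWW
WWWWWWWW
WWWGGGWY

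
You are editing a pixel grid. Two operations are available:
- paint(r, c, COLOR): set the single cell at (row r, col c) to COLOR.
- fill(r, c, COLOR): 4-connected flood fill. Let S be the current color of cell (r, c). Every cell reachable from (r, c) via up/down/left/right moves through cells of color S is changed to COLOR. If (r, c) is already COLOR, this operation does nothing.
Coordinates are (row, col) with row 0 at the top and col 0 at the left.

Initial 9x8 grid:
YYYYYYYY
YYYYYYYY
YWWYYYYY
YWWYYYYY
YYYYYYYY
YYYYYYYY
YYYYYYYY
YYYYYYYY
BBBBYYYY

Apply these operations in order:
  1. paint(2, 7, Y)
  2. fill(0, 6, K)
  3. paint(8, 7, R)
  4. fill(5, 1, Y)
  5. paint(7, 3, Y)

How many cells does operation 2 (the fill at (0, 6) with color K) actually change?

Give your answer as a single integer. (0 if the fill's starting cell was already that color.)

After op 1 paint(2,7,Y):
YYYYYYYY
YYYYYYYY
YWWYYYYY
YWWYYYYY
YYYYYYYY
YYYYYYYY
YYYYYYYY
YYYYYYYY
BBBBYYYY
After op 2 fill(0,6,K) [64 cells changed]:
KKKKKKKK
KKKKKKKK
KWWKKKKK
KWWKKKKK
KKKKKKKK
KKKKKKKK
KKKKKKKK
KKKKKKKK
BBBBKKKK

Answer: 64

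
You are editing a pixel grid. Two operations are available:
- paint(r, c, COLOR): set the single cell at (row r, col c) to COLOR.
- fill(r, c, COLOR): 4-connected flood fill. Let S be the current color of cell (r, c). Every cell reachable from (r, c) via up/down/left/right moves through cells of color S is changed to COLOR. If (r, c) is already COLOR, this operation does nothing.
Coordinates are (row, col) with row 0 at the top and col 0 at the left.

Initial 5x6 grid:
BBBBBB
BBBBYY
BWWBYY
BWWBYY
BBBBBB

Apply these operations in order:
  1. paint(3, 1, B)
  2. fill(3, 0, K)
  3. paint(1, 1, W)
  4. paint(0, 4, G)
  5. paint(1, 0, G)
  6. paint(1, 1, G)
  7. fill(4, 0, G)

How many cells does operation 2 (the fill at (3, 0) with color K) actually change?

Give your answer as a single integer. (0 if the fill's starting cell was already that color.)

Answer: 21

Derivation:
After op 1 paint(3,1,B):
BBBBBB
BBBBYY
BWWBYY
BBWBYY
BBBBBB
After op 2 fill(3,0,K) [21 cells changed]:
KKKKKK
KKKKYY
KWWKYY
KKWKYY
KKKKKK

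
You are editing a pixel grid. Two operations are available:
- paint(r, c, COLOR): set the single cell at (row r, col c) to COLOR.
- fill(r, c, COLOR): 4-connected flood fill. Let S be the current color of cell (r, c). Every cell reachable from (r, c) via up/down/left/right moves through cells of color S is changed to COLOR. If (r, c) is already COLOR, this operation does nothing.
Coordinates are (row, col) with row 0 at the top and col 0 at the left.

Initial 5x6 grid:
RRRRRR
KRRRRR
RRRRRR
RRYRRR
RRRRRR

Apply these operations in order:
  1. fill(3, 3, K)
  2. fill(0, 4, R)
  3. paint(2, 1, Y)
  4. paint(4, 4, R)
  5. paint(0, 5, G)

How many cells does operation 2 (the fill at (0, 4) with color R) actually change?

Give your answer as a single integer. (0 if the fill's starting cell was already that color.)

After op 1 fill(3,3,K) [28 cells changed]:
KKKKKK
KKKKKK
KKKKKK
KKYKKK
KKKKKK
After op 2 fill(0,4,R) [29 cells changed]:
RRRRRR
RRRRRR
RRRRRR
RRYRRR
RRRRRR

Answer: 29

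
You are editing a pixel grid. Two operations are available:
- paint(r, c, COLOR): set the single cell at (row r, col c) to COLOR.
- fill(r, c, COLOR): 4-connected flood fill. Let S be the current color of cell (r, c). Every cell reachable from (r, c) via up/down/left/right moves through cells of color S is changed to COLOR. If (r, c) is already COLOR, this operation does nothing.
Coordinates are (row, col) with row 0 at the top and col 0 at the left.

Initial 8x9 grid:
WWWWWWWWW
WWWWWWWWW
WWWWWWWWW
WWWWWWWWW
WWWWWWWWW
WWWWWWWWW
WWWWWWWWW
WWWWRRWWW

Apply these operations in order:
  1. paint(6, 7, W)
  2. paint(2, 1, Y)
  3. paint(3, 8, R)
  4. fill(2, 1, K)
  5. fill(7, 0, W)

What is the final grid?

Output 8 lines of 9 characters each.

After op 1 paint(6,7,W):
WWWWWWWWW
WWWWWWWWW
WWWWWWWWW
WWWWWWWWW
WWWWWWWWW
WWWWWWWWW
WWWWWWWWW
WWWWRRWWW
After op 2 paint(2,1,Y):
WWWWWWWWW
WWWWWWWWW
WYWWWWWWW
WWWWWWWWW
WWWWWWWWW
WWWWWWWWW
WWWWWWWWW
WWWWRRWWW
After op 3 paint(3,8,R):
WWWWWWWWW
WWWWWWWWW
WYWWWWWWW
WWWWWWWWR
WWWWWWWWW
WWWWWWWWW
WWWWWWWWW
WWWWRRWWW
After op 4 fill(2,1,K) [1 cells changed]:
WWWWWWWWW
WWWWWWWWW
WKWWWWWWW
WWWWWWWWR
WWWWWWWWW
WWWWWWWWW
WWWWWWWWW
WWWWRRWWW
After op 5 fill(7,0,W) [0 cells changed]:
WWWWWWWWW
WWWWWWWWW
WKWWWWWWW
WWWWWWWWR
WWWWWWWWW
WWWWWWWWW
WWWWWWWWW
WWWWRRWWW

Answer: WWWWWWWWW
WWWWWWWWW
WKWWWWWWW
WWWWWWWWR
WWWWWWWWW
WWWWWWWWW
WWWWWWWWW
WWWWRRWWW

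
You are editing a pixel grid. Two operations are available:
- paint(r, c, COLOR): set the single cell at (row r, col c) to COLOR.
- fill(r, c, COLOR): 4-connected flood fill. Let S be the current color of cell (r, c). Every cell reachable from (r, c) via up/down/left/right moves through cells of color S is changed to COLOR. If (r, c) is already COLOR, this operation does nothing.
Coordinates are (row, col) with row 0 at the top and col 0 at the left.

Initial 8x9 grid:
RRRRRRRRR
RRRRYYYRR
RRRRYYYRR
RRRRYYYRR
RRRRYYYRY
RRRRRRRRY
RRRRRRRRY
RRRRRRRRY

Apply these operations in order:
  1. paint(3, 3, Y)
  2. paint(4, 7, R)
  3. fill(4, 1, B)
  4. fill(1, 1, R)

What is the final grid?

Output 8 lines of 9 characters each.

After op 1 paint(3,3,Y):
RRRRRRRRR
RRRRYYYRR
RRRRYYYRR
RRRYYYYRR
RRRRYYYRY
RRRRRRRRY
RRRRRRRRY
RRRRRRRRY
After op 2 paint(4,7,R):
RRRRRRRRR
RRRRYYYRR
RRRRYYYRR
RRRYYYYRR
RRRRYYYRY
RRRRRRRRY
RRRRRRRRY
RRRRRRRRY
After op 3 fill(4,1,B) [55 cells changed]:
BBBBBBBBB
BBBBYYYBB
BBBBYYYBB
BBBYYYYBB
BBBBYYYBY
BBBBBBBBY
BBBBBBBBY
BBBBBBBBY
After op 4 fill(1,1,R) [55 cells changed]:
RRRRRRRRR
RRRRYYYRR
RRRRYYYRR
RRRYYYYRR
RRRRYYYRY
RRRRRRRRY
RRRRRRRRY
RRRRRRRRY

Answer: RRRRRRRRR
RRRRYYYRR
RRRRYYYRR
RRRYYYYRR
RRRRYYYRY
RRRRRRRRY
RRRRRRRRY
RRRRRRRRY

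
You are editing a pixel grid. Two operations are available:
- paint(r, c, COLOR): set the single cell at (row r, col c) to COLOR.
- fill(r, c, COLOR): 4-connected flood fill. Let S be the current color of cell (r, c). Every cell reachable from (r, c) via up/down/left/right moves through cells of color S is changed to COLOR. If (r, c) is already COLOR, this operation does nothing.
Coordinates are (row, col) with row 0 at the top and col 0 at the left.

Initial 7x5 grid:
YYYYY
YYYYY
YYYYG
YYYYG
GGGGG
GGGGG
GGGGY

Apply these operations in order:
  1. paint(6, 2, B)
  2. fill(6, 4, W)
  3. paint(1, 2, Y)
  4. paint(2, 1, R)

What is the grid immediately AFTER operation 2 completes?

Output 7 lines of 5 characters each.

Answer: YYYYY
YYYYY
YYYYG
YYYYG
GGGGG
GGGGG
GGBGW

Derivation:
After op 1 paint(6,2,B):
YYYYY
YYYYY
YYYYG
YYYYG
GGGGG
GGGGG
GGBGY
After op 2 fill(6,4,W) [1 cells changed]:
YYYYY
YYYYY
YYYYG
YYYYG
GGGGG
GGGGG
GGBGW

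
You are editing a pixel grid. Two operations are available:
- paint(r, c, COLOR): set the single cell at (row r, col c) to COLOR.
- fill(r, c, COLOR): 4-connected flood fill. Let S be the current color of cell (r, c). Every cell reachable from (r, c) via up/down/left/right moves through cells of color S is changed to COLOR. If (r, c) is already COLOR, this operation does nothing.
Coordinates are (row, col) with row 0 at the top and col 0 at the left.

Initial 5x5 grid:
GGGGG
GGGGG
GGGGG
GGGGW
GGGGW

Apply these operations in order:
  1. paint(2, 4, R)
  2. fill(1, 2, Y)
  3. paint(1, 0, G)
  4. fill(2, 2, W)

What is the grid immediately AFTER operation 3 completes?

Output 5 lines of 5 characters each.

After op 1 paint(2,4,R):
GGGGG
GGGGG
GGGGR
GGGGW
GGGGW
After op 2 fill(1,2,Y) [22 cells changed]:
YYYYY
YYYYY
YYYYR
YYYYW
YYYYW
After op 3 paint(1,0,G):
YYYYY
GYYYY
YYYYR
YYYYW
YYYYW

Answer: YYYYY
GYYYY
YYYYR
YYYYW
YYYYW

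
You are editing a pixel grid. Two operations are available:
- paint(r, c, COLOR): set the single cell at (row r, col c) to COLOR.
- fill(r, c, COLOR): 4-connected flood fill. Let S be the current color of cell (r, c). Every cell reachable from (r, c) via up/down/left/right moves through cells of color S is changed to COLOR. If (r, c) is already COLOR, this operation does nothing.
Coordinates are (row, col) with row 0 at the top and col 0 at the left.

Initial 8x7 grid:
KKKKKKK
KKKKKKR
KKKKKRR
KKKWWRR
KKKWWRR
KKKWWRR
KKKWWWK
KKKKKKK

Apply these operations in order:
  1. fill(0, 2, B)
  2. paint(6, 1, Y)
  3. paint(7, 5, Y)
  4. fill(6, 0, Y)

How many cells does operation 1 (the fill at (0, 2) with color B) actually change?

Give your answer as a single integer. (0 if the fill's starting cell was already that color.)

After op 1 fill(0,2,B) [38 cells changed]:
BBBBBBB
BBBBBBR
BBBBBRR
BBBWWRR
BBBWWRR
BBBWWRR
BBBWWWB
BBBBBBB

Answer: 38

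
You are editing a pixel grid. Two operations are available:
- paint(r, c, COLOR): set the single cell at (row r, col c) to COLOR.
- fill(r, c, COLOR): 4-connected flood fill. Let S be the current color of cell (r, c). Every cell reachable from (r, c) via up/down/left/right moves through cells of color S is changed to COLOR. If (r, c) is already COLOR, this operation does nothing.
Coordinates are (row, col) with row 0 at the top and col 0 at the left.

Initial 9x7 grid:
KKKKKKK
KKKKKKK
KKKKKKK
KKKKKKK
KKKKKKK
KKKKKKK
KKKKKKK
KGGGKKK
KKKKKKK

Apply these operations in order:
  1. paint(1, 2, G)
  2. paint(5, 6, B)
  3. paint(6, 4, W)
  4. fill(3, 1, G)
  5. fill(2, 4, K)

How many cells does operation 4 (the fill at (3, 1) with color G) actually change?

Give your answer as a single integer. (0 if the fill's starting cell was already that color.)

Answer: 57

Derivation:
After op 1 paint(1,2,G):
KKKKKKK
KKGKKKK
KKKKKKK
KKKKKKK
KKKKKKK
KKKKKKK
KKKKKKK
KGGGKKK
KKKKKKK
After op 2 paint(5,6,B):
KKKKKKK
KKGKKKK
KKKKKKK
KKKKKKK
KKKKKKK
KKKKKKB
KKKKKKK
KGGGKKK
KKKKKKK
After op 3 paint(6,4,W):
KKKKKKK
KKGKKKK
KKKKKKK
KKKKKKK
KKKKKKK
KKKKKKB
KKKKWKK
KGGGKKK
KKKKKKK
After op 4 fill(3,1,G) [57 cells changed]:
GGGGGGG
GGGGGGG
GGGGGGG
GGGGGGG
GGGGGGG
GGGGGGB
GGGGWGG
GGGGGGG
GGGGGGG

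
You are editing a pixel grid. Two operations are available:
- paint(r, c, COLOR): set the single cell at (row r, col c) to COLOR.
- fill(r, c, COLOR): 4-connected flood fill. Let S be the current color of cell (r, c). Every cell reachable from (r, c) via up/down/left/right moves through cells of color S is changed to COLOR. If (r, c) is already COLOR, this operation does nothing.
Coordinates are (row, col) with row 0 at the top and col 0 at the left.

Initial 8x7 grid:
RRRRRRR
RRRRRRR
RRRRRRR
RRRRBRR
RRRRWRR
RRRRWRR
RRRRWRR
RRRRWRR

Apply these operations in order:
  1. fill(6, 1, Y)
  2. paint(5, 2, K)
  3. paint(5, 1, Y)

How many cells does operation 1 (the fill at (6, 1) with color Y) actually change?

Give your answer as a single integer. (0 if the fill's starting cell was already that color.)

Answer: 51

Derivation:
After op 1 fill(6,1,Y) [51 cells changed]:
YYYYYYY
YYYYYYY
YYYYYYY
YYYYBYY
YYYYWYY
YYYYWYY
YYYYWYY
YYYYWYY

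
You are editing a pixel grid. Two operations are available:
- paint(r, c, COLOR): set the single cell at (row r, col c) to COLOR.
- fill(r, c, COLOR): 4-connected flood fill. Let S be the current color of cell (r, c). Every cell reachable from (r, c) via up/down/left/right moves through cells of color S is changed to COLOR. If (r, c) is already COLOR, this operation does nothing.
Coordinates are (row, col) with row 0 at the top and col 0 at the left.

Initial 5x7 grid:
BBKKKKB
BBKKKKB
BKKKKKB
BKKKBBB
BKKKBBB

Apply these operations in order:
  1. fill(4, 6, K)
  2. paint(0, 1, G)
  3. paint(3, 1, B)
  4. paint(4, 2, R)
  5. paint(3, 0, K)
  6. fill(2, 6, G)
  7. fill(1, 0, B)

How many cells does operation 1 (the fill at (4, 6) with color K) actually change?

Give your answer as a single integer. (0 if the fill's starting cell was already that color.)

After op 1 fill(4,6,K) [9 cells changed]:
BBKKKKK
BBKKKKK
BKKKKKK
BKKKKKK
BKKKKKK

Answer: 9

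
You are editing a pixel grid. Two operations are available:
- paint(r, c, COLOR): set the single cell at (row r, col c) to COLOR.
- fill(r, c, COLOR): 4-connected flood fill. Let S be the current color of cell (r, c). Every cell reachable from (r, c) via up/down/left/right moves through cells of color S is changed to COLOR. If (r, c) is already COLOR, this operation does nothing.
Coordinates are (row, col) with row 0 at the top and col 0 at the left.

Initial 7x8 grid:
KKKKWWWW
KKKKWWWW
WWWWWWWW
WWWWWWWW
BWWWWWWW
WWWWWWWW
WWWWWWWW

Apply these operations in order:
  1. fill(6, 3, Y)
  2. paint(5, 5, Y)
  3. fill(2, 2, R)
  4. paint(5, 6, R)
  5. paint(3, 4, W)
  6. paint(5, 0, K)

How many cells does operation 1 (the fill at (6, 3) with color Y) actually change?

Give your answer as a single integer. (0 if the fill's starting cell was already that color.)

Answer: 47

Derivation:
After op 1 fill(6,3,Y) [47 cells changed]:
KKKKYYYY
KKKKYYYY
YYYYYYYY
YYYYYYYY
BYYYYYYY
YYYYYYYY
YYYYYYYY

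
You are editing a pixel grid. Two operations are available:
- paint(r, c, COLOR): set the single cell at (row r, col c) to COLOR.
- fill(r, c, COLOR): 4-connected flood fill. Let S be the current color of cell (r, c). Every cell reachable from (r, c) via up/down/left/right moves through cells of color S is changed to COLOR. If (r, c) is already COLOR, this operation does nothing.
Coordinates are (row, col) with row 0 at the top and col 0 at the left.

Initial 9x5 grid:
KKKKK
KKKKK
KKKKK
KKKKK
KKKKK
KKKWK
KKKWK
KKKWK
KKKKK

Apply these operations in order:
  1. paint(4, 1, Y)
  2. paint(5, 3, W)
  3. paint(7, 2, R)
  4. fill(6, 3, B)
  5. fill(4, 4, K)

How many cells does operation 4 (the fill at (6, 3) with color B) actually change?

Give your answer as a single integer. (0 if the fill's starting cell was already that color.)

Answer: 3

Derivation:
After op 1 paint(4,1,Y):
KKKKK
KKKKK
KKKKK
KKKKK
KYKKK
KKKWK
KKKWK
KKKWK
KKKKK
After op 2 paint(5,3,W):
KKKKK
KKKKK
KKKKK
KKKKK
KYKKK
KKKWK
KKKWK
KKKWK
KKKKK
After op 3 paint(7,2,R):
KKKKK
KKKKK
KKKKK
KKKKK
KYKKK
KKKWK
KKKWK
KKRWK
KKKKK
After op 4 fill(6,3,B) [3 cells changed]:
KKKKK
KKKKK
KKKKK
KKKKK
KYKKK
KKKBK
KKKBK
KKRBK
KKKKK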